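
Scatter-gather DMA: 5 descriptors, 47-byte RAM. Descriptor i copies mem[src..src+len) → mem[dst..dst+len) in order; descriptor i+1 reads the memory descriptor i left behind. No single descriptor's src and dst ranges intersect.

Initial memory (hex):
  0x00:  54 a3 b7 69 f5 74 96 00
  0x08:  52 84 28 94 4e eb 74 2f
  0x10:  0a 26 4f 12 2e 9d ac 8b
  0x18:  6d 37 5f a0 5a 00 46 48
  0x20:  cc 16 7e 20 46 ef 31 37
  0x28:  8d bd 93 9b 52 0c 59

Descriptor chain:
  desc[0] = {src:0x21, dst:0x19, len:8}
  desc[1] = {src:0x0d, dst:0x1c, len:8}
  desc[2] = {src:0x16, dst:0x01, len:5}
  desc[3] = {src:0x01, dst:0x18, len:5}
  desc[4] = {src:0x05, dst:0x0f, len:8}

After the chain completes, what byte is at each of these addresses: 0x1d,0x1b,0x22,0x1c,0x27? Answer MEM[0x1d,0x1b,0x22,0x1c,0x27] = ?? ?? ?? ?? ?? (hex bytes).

MEM[0x1d,0x1b,0x22,0x1c,0x27] = 74 16 12 7e 37

  after D0: wrote 8B at 0x19 = 167e2046ef31378d
  after D1: wrote 8B at 0x1c = eb742f0a264f122e
  after D2: wrote 5B at 0x01 = ac8b6d167e
  after D3: wrote 5B at 0x18 = ac8b6d167e
  after D4: wrote 8B at 0x0f = 7e9600528428944e
query mem[0x1d]=0x74, mem[0x1b]=0x16, mem[0x22]=0x12, mem[0x1c]=0x7e, mem[0x27]=0x37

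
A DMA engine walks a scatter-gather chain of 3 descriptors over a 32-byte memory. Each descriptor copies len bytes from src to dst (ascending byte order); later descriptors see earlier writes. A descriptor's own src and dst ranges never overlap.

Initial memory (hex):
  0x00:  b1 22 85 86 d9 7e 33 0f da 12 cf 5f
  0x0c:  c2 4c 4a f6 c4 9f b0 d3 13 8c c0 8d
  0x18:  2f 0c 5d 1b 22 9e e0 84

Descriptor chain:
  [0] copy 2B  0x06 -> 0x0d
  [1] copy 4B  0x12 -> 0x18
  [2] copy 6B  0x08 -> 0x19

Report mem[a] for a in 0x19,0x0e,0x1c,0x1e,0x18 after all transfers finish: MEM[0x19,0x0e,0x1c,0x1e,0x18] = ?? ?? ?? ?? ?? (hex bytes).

#0 dst[0x0d+2] := {0x33,0x0f}
#1 dst[0x18+4] := {0xb0,0xd3,0x13,0x8c}
#2 dst[0x19+6] := {0xda,0x12,0xcf,0x5f,0xc2,0x33}
query mem[0x19]=0xda, mem[0x0e]=0x0f, mem[0x1c]=0x5f, mem[0x1e]=0x33, mem[0x18]=0xb0

MEM[0x19,0x0e,0x1c,0x1e,0x18] = da 0f 5f 33 b0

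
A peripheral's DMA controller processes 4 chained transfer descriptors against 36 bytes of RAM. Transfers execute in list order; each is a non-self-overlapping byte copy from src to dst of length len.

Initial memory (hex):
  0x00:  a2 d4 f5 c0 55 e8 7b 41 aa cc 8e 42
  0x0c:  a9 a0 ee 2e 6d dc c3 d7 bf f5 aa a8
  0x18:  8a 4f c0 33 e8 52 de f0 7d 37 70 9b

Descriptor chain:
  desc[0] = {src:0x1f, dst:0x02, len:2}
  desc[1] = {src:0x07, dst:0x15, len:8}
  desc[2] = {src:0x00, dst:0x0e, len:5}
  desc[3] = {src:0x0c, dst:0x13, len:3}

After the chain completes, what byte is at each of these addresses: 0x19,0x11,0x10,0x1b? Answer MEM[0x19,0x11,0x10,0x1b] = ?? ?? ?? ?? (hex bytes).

[0] 0x1f->0x02 len=2 : f0 7d
[1] 0x07->0x15 len=8 : 41 aa cc 8e 42 a9 a0 ee
[2] 0x00->0x0e len=5 : a2 d4 f0 7d 55
[3] 0x0c->0x13 len=3 : a9 a0 a2
query mem[0x19]=0x42, mem[0x11]=0x7d, mem[0x10]=0xf0, mem[0x1b]=0xa0

MEM[0x19,0x11,0x10,0x1b] = 42 7d f0 a0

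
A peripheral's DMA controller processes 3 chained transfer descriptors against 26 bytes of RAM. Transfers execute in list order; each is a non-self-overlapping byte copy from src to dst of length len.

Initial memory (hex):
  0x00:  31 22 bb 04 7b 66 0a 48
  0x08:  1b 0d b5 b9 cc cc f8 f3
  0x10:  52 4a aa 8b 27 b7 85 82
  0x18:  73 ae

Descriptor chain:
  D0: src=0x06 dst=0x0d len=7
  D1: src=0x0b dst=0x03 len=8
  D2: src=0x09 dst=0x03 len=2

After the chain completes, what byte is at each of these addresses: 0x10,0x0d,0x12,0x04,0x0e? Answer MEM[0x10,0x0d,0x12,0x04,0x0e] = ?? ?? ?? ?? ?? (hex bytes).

MEM[0x10,0x0d,0x12,0x04,0x0e] = 0d 0a b9 b9 48

#0 dst[0x0d+7] := {0x0a,0x48,0x1b,0x0d,0xb5,0xb9,0xcc}
#1 dst[0x03+8] := {0xb9,0xcc,0x0a,0x48,0x1b,0x0d,0xb5,0xb9}
#2 dst[0x03+2] := {0xb5,0xb9}
query mem[0x10]=0x0d, mem[0x0d]=0x0a, mem[0x12]=0xb9, mem[0x04]=0xb9, mem[0x0e]=0x48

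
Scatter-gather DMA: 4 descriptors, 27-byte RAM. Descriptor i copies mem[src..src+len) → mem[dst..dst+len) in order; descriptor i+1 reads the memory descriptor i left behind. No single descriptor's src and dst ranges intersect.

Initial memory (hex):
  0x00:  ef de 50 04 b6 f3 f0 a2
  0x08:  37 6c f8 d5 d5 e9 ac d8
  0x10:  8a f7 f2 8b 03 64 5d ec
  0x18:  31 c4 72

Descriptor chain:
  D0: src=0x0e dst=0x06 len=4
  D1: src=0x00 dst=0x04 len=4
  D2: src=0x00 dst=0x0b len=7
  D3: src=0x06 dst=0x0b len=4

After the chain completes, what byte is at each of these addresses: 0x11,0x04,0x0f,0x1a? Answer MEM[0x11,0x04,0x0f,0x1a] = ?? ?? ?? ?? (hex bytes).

MEM[0x11,0x04,0x0f,0x1a] = 50 ef ef 72

D0: mem[0x06..0x09] <- [ac d8 8a f7]
D1: mem[0x04..0x07] <- [ef de 50 04]
D2: mem[0x0b..0x11] <- [ef de 50 04 ef de 50]
D3: mem[0x0b..0x0e] <- [50 04 8a f7]
query mem[0x11]=0x50, mem[0x04]=0xef, mem[0x0f]=0xef, mem[0x1a]=0x72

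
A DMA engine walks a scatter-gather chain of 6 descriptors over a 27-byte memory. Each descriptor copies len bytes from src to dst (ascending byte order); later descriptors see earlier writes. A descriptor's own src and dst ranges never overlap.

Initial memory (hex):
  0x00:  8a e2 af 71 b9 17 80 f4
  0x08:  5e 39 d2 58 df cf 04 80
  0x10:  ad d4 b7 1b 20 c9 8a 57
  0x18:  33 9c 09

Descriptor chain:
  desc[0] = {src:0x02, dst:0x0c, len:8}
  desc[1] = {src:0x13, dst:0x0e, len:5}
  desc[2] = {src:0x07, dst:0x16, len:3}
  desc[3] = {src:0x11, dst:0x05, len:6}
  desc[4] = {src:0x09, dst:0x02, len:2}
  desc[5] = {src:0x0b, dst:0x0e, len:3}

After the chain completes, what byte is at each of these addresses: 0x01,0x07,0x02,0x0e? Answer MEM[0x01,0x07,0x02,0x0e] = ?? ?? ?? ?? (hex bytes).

D0: mem[0x0c..0x13] <- [af 71 b9 17 80 f4 5e 39]
D1: mem[0x0e..0x12] <- [39 20 c9 8a 57]
D2: mem[0x16..0x18] <- [f4 5e 39]
D3: mem[0x05..0x0a] <- [8a 57 39 20 c9 f4]
D4: mem[0x02..0x03] <- [c9 f4]
D5: mem[0x0e..0x10] <- [58 af 71]
query mem[0x01]=0xe2, mem[0x07]=0x39, mem[0x02]=0xc9, mem[0x0e]=0x58

MEM[0x01,0x07,0x02,0x0e] = e2 39 c9 58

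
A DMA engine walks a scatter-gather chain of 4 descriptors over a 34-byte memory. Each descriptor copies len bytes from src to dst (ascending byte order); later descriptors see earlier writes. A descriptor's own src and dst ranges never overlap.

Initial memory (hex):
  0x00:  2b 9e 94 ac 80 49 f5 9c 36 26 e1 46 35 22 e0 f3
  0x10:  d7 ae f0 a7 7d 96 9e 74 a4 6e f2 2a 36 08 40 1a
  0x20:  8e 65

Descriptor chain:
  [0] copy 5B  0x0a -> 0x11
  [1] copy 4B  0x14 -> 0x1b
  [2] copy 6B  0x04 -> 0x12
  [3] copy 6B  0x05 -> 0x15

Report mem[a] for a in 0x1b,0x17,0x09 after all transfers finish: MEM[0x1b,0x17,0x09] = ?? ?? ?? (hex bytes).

#0 dst[0x11+5] := {0xe1,0x46,0x35,0x22,0xe0}
#1 dst[0x1b+4] := {0x22,0xe0,0x9e,0x74}
#2 dst[0x12+6] := {0x80,0x49,0xf5,0x9c,0x36,0x26}
#3 dst[0x15+6] := {0x49,0xf5,0x9c,0x36,0x26,0xe1}
query mem[0x1b]=0x22, mem[0x17]=0x9c, mem[0x09]=0x26

MEM[0x1b,0x17,0x09] = 22 9c 26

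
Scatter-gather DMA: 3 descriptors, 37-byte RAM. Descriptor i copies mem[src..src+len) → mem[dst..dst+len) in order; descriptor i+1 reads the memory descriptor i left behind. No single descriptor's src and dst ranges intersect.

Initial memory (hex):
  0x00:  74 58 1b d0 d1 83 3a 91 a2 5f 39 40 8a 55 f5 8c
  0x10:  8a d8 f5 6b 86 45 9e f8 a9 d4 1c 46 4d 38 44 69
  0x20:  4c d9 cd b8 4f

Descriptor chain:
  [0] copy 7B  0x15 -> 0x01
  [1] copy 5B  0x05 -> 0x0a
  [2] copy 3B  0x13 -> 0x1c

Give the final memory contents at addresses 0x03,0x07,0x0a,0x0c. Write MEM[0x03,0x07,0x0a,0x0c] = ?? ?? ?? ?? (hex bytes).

MEM[0x03,0x07,0x0a,0x0c] = f8 46 d4 46

D0: mem[0x01..0x07] <- [45 9e f8 a9 d4 1c 46]
D1: mem[0x0a..0x0e] <- [d4 1c 46 a2 5f]
D2: mem[0x1c..0x1e] <- [6b 86 45]
query mem[0x03]=0xf8, mem[0x07]=0x46, mem[0x0a]=0xd4, mem[0x0c]=0x46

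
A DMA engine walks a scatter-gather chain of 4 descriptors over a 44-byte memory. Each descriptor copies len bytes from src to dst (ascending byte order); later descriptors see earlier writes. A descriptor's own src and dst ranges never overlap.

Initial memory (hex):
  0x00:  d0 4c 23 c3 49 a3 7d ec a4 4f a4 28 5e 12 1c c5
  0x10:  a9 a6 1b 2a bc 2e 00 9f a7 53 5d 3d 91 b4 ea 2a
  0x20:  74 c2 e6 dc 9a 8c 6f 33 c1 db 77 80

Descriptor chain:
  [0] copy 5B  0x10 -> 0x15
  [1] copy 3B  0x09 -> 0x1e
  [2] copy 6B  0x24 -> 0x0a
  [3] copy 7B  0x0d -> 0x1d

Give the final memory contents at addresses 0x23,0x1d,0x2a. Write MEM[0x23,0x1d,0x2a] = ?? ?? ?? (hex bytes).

MEM[0x23,0x1d,0x2a] = 2a 33 77

  after D0: wrote 5B at 0x15 = a9a61b2abc
  after D1: wrote 3B at 0x1e = 4fa428
  after D2: wrote 6B at 0x0a = 9a8c6f33c1db
  after D3: wrote 7B at 0x1d = 33c1dba9a61b2a
query mem[0x23]=0x2a, mem[0x1d]=0x33, mem[0x2a]=0x77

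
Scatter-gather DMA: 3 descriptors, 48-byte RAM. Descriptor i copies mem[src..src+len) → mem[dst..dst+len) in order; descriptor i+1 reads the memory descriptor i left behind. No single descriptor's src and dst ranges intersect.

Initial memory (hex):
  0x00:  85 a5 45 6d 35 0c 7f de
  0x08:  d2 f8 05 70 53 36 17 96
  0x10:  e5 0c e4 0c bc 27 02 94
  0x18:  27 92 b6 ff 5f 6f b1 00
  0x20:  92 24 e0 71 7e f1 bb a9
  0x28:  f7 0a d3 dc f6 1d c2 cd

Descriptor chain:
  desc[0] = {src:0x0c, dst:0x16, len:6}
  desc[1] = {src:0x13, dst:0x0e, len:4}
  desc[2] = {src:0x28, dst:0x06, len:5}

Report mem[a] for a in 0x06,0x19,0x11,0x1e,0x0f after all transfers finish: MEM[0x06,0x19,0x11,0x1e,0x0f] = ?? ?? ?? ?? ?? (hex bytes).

MEM[0x06,0x19,0x11,0x1e,0x0f] = f7 96 53 b1 bc

[0] 0x0c->0x16 len=6 : 53 36 17 96 e5 0c
[1] 0x13->0x0e len=4 : 0c bc 27 53
[2] 0x28->0x06 len=5 : f7 0a d3 dc f6
query mem[0x06]=0xf7, mem[0x19]=0x96, mem[0x11]=0x53, mem[0x1e]=0xb1, mem[0x0f]=0xbc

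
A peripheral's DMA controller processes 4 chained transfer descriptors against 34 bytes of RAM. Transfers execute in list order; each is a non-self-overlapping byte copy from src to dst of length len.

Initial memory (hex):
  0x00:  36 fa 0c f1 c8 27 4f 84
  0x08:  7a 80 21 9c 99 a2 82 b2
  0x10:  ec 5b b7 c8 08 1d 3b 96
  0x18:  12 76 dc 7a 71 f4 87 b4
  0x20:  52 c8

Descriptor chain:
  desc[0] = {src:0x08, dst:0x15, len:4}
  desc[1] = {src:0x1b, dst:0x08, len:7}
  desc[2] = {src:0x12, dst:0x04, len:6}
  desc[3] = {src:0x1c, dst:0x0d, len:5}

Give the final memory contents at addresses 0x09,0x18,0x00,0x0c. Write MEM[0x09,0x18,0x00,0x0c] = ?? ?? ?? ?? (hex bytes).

[0] 0x08->0x15 len=4 : 7a 80 21 9c
[1] 0x1b->0x08 len=7 : 7a 71 f4 87 b4 52 c8
[2] 0x12->0x04 len=6 : b7 c8 08 7a 80 21
[3] 0x1c->0x0d len=5 : 71 f4 87 b4 52
query mem[0x09]=0x21, mem[0x18]=0x9c, mem[0x00]=0x36, mem[0x0c]=0xb4

MEM[0x09,0x18,0x00,0x0c] = 21 9c 36 b4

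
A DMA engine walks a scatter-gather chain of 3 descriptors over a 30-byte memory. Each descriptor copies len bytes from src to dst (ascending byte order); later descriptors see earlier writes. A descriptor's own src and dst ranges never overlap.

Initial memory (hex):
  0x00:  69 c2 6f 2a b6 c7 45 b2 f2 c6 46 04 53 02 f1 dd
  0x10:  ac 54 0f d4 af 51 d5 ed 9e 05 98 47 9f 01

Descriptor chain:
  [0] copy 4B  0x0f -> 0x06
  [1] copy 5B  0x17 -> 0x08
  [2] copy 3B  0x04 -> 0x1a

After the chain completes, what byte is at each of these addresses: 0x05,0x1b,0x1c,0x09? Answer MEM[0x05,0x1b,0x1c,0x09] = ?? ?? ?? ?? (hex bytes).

D0: mem[0x06..0x09] <- [dd ac 54 0f]
D1: mem[0x08..0x0c] <- [ed 9e 05 98 47]
D2: mem[0x1a..0x1c] <- [b6 c7 dd]
query mem[0x05]=0xc7, mem[0x1b]=0xc7, mem[0x1c]=0xdd, mem[0x09]=0x9e

MEM[0x05,0x1b,0x1c,0x09] = c7 c7 dd 9e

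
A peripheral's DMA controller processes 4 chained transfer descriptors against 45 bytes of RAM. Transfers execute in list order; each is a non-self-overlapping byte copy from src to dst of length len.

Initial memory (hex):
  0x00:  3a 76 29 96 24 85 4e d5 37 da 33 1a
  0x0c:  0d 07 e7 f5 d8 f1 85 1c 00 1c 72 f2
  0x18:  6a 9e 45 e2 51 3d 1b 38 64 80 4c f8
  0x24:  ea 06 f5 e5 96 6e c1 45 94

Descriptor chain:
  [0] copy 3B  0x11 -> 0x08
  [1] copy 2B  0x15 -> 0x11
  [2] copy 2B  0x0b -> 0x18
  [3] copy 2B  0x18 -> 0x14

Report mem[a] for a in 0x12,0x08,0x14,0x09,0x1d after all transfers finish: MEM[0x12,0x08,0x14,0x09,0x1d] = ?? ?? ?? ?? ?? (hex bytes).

[0] 0x11->0x08 len=3 : f1 85 1c
[1] 0x15->0x11 len=2 : 1c 72
[2] 0x0b->0x18 len=2 : 1a 0d
[3] 0x18->0x14 len=2 : 1a 0d
query mem[0x12]=0x72, mem[0x08]=0xf1, mem[0x14]=0x1a, mem[0x09]=0x85, mem[0x1d]=0x3d

MEM[0x12,0x08,0x14,0x09,0x1d] = 72 f1 1a 85 3d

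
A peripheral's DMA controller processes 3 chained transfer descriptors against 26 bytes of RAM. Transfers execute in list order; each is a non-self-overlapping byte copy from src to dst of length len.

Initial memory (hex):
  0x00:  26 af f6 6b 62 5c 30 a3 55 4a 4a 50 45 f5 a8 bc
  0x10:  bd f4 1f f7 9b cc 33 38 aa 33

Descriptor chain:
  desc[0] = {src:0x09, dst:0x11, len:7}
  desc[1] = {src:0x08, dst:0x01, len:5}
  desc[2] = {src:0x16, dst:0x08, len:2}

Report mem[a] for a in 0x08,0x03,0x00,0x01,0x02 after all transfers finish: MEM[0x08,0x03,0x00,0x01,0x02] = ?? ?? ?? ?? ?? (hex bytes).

MEM[0x08,0x03,0x00,0x01,0x02] = a8 4a 26 55 4a

D0: mem[0x11..0x17] <- [4a 4a 50 45 f5 a8 bc]
D1: mem[0x01..0x05] <- [55 4a 4a 50 45]
D2: mem[0x08..0x09] <- [a8 bc]
query mem[0x08]=0xa8, mem[0x03]=0x4a, mem[0x00]=0x26, mem[0x01]=0x55, mem[0x02]=0x4a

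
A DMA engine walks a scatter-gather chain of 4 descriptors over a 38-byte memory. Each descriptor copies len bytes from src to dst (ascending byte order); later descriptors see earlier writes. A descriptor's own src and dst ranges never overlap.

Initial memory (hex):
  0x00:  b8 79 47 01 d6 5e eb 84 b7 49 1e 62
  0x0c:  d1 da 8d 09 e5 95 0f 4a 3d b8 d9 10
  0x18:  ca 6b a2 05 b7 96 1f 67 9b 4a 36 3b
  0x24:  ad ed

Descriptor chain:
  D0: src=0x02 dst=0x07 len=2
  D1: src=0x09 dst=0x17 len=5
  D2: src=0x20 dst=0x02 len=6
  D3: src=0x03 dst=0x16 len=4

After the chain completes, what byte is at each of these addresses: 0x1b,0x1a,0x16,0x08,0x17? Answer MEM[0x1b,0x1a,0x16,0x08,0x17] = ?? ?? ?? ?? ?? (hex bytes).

MEM[0x1b,0x1a,0x16,0x08,0x17] = da d1 4a 01 36

  after D0: wrote 2B at 0x07 = 4701
  after D1: wrote 5B at 0x17 = 491e62d1da
  after D2: wrote 6B at 0x02 = 9b4a363baded
  after D3: wrote 4B at 0x16 = 4a363bad
query mem[0x1b]=0xda, mem[0x1a]=0xd1, mem[0x16]=0x4a, mem[0x08]=0x01, mem[0x17]=0x36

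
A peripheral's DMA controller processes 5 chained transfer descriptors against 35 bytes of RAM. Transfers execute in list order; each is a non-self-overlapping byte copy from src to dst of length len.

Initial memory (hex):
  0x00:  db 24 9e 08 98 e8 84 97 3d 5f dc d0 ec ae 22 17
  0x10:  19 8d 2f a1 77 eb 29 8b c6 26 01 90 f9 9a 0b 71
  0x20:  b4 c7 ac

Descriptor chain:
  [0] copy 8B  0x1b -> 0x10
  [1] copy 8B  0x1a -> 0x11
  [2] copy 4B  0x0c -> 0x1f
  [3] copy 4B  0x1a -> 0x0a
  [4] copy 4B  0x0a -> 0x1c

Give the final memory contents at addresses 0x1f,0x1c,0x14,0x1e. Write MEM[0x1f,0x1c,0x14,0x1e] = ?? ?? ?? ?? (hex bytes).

MEM[0x1f,0x1c,0x14,0x1e] = 9a 01 9a f9

[0] 0x1b->0x10 len=8 : 90 f9 9a 0b 71 b4 c7 ac
[1] 0x1a->0x11 len=8 : 01 90 f9 9a 0b 71 b4 c7
[2] 0x0c->0x1f len=4 : ec ae 22 17
[3] 0x1a->0x0a len=4 : 01 90 f9 9a
[4] 0x0a->0x1c len=4 : 01 90 f9 9a
query mem[0x1f]=0x9a, mem[0x1c]=0x01, mem[0x14]=0x9a, mem[0x1e]=0xf9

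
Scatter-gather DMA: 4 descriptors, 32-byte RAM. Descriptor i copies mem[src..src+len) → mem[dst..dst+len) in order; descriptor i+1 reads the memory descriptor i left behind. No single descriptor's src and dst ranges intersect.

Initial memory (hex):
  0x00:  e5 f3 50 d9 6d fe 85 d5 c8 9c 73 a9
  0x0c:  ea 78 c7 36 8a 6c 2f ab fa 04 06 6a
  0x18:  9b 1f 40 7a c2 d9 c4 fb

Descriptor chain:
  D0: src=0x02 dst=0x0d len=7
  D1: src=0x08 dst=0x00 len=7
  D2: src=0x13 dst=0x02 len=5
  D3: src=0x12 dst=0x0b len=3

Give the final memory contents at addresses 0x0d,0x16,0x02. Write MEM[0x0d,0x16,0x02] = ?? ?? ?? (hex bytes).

MEM[0x0d,0x16,0x02] = fa 06 c8

#0 dst[0x0d+7] := {0x50,0xd9,0x6d,0xfe,0x85,0xd5,0xc8}
#1 dst[0x00+7] := {0xc8,0x9c,0x73,0xa9,0xea,0x50,0xd9}
#2 dst[0x02+5] := {0xc8,0xfa,0x04,0x06,0x6a}
#3 dst[0x0b+3] := {0xd5,0xc8,0xfa}
query mem[0x0d]=0xfa, mem[0x16]=0x06, mem[0x02]=0xc8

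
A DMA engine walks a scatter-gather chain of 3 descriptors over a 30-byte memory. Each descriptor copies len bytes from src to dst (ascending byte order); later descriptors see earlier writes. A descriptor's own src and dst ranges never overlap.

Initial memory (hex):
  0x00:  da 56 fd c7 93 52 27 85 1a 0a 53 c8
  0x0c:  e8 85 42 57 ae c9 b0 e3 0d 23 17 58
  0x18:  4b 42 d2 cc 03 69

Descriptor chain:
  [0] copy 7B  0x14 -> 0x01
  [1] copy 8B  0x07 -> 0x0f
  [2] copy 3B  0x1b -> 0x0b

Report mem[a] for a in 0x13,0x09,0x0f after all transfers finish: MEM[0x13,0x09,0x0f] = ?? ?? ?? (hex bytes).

MEM[0x13,0x09,0x0f] = c8 0a d2

[0] 0x14->0x01 len=7 : 0d 23 17 58 4b 42 d2
[1] 0x07->0x0f len=8 : d2 1a 0a 53 c8 e8 85 42
[2] 0x1b->0x0b len=3 : cc 03 69
query mem[0x13]=0xc8, mem[0x09]=0x0a, mem[0x0f]=0xd2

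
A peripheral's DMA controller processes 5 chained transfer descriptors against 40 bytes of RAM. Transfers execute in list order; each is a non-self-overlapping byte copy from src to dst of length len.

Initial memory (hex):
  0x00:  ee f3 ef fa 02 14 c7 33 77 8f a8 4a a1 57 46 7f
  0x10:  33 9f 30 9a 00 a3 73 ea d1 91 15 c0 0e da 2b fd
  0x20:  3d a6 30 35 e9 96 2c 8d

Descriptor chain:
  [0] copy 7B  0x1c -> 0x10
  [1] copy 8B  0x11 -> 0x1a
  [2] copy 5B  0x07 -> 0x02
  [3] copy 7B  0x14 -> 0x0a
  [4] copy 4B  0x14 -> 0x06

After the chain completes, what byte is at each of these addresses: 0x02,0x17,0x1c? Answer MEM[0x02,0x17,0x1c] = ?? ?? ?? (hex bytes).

[0] 0x1c->0x10 len=7 : 0e da 2b fd 3d a6 30
[1] 0x11->0x1a len=8 : da 2b fd 3d a6 30 ea d1
[2] 0x07->0x02 len=5 : 33 77 8f a8 4a
[3] 0x14->0x0a len=7 : 3d a6 30 ea d1 91 da
[4] 0x14->0x06 len=4 : 3d a6 30 ea
query mem[0x02]=0x33, mem[0x17]=0xea, mem[0x1c]=0xfd

MEM[0x02,0x17,0x1c] = 33 ea fd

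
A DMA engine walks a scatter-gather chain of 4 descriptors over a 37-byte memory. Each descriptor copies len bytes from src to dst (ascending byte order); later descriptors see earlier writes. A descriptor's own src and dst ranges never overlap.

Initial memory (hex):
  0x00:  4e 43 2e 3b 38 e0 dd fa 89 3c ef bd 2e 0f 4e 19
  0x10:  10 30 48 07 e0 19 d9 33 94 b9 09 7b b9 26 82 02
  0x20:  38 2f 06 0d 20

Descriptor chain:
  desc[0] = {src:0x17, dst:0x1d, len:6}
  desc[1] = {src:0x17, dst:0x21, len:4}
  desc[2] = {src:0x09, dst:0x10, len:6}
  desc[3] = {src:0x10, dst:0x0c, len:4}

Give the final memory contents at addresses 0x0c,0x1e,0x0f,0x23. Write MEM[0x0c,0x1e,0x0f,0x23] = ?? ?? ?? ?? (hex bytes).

MEM[0x0c,0x1e,0x0f,0x23] = 3c 94 2e b9

  after D0: wrote 6B at 0x1d = 3394b9097bb9
  after D1: wrote 4B at 0x21 = 3394b909
  after D2: wrote 6B at 0x10 = 3cefbd2e0f4e
  after D3: wrote 4B at 0x0c = 3cefbd2e
query mem[0x0c]=0x3c, mem[0x1e]=0x94, mem[0x0f]=0x2e, mem[0x23]=0xb9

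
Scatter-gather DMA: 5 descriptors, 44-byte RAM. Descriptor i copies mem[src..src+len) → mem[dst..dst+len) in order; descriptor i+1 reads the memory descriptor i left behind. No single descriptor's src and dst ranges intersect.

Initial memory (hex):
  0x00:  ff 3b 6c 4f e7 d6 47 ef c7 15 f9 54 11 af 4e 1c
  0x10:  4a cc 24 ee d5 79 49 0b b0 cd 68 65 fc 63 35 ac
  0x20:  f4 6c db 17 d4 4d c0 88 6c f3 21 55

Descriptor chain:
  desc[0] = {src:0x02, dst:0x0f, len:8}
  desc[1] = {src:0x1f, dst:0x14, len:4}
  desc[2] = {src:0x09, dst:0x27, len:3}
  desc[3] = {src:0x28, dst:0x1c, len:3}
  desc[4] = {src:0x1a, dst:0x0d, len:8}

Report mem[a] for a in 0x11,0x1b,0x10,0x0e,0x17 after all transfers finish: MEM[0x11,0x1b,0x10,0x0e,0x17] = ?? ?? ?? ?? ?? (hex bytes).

MEM[0x11,0x1b,0x10,0x0e,0x17] = 21 65 54 65 db

D0: mem[0x0f..0x16] <- [6c 4f e7 d6 47 ef c7 15]
D1: mem[0x14..0x17] <- [ac f4 6c db]
D2: mem[0x27..0x29] <- [15 f9 54]
D3: mem[0x1c..0x1e] <- [f9 54 21]
D4: mem[0x0d..0x14] <- [68 65 f9 54 21 ac f4 6c]
query mem[0x11]=0x21, mem[0x1b]=0x65, mem[0x10]=0x54, mem[0x0e]=0x65, mem[0x17]=0xdb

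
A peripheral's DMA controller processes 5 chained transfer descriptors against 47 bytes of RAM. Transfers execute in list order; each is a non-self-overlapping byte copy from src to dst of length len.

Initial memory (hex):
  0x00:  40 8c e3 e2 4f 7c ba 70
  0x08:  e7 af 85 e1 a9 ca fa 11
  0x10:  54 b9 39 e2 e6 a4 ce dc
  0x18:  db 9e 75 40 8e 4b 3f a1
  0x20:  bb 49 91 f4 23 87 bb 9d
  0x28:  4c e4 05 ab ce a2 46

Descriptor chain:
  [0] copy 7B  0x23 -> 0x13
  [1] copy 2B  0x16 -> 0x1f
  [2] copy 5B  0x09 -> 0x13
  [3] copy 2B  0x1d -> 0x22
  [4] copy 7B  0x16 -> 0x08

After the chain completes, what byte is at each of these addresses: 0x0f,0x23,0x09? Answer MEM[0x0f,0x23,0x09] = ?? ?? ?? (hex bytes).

MEM[0x0f,0x23,0x09] = 11 3f ca

[0] 0x23->0x13 len=7 : f4 23 87 bb 9d 4c e4
[1] 0x16->0x1f len=2 : bb 9d
[2] 0x09->0x13 len=5 : af 85 e1 a9 ca
[3] 0x1d->0x22 len=2 : 4b 3f
[4] 0x16->0x08 len=7 : a9 ca 4c e4 75 40 8e
query mem[0x0f]=0x11, mem[0x23]=0x3f, mem[0x09]=0xca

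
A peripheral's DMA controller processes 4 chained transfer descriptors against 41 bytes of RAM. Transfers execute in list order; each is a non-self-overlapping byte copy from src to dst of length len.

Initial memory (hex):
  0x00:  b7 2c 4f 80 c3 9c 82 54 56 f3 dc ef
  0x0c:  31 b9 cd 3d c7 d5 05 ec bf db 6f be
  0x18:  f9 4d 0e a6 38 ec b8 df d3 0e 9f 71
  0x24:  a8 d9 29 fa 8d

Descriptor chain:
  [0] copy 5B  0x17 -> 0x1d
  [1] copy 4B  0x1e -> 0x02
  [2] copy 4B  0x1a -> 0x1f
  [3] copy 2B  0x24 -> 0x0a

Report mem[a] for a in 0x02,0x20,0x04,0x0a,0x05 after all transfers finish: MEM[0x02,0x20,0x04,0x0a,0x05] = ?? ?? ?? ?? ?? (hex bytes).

  after D0: wrote 5B at 0x1d = bef94d0ea6
  after D1: wrote 4B at 0x02 = f94d0ea6
  after D2: wrote 4B at 0x1f = 0ea638be
  after D3: wrote 2B at 0x0a = a8d9
query mem[0x02]=0xf9, mem[0x20]=0xa6, mem[0x04]=0x0e, mem[0x0a]=0xa8, mem[0x05]=0xa6

MEM[0x02,0x20,0x04,0x0a,0x05] = f9 a6 0e a8 a6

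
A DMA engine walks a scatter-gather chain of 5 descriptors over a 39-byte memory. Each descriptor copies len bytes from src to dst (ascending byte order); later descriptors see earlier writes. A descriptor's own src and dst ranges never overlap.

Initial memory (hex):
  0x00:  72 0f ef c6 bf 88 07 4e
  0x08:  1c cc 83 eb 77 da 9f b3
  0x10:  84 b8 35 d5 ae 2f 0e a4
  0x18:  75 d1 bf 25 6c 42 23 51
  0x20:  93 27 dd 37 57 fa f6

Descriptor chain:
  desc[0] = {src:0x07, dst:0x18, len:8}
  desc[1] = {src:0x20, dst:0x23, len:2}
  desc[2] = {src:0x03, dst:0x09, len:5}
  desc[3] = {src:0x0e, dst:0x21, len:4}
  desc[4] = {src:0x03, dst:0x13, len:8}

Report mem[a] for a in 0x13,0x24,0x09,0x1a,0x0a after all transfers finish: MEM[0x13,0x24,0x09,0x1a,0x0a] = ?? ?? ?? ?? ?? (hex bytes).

#0 dst[0x18+8] := {0x4e,0x1c,0xcc,0x83,0xeb,0x77,0xda,0x9f}
#1 dst[0x23+2] := {0x93,0x27}
#2 dst[0x09+5] := {0xc6,0xbf,0x88,0x07,0x4e}
#3 dst[0x21+4] := {0x9f,0xb3,0x84,0xb8}
#4 dst[0x13+8] := {0xc6,0xbf,0x88,0x07,0x4e,0x1c,0xc6,0xbf}
query mem[0x13]=0xc6, mem[0x24]=0xb8, mem[0x09]=0xc6, mem[0x1a]=0xbf, mem[0x0a]=0xbf

MEM[0x13,0x24,0x09,0x1a,0x0a] = c6 b8 c6 bf bf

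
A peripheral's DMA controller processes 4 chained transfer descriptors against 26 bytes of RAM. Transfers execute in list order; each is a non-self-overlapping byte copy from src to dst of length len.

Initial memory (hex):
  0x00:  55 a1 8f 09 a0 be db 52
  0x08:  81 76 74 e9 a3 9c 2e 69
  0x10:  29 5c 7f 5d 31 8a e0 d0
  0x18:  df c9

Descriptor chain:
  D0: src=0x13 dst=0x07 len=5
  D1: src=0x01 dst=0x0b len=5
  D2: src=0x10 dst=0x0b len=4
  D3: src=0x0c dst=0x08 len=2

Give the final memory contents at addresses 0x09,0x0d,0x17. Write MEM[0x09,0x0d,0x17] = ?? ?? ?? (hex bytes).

MEM[0x09,0x0d,0x17] = 7f 7f d0

[0] 0x13->0x07 len=5 : 5d 31 8a e0 d0
[1] 0x01->0x0b len=5 : a1 8f 09 a0 be
[2] 0x10->0x0b len=4 : 29 5c 7f 5d
[3] 0x0c->0x08 len=2 : 5c 7f
query mem[0x09]=0x7f, mem[0x0d]=0x7f, mem[0x17]=0xd0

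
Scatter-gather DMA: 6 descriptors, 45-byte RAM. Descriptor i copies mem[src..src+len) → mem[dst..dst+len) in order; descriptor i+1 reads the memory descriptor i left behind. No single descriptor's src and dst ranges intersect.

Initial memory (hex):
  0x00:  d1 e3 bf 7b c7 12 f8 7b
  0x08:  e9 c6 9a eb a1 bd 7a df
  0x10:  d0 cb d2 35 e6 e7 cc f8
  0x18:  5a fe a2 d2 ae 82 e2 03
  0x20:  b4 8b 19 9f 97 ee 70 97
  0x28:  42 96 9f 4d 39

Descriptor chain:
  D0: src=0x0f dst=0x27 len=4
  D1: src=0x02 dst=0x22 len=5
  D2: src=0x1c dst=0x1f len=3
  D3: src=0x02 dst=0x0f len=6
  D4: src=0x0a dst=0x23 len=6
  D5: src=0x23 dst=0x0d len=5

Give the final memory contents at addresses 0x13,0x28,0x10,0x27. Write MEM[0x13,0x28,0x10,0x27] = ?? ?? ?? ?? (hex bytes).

  after D0: wrote 4B at 0x27 = dfd0cbd2
  after D1: wrote 5B at 0x22 = bf7bc712f8
  after D2: wrote 3B at 0x1f = ae82e2
  after D3: wrote 6B at 0x0f = bf7bc712f87b
  after D4: wrote 6B at 0x23 = 9aeba1bd7abf
  after D5: wrote 5B at 0x0d = 9aeba1bd7a
query mem[0x13]=0xf8, mem[0x28]=0xbf, mem[0x10]=0xbd, mem[0x27]=0x7a

MEM[0x13,0x28,0x10,0x27] = f8 bf bd 7a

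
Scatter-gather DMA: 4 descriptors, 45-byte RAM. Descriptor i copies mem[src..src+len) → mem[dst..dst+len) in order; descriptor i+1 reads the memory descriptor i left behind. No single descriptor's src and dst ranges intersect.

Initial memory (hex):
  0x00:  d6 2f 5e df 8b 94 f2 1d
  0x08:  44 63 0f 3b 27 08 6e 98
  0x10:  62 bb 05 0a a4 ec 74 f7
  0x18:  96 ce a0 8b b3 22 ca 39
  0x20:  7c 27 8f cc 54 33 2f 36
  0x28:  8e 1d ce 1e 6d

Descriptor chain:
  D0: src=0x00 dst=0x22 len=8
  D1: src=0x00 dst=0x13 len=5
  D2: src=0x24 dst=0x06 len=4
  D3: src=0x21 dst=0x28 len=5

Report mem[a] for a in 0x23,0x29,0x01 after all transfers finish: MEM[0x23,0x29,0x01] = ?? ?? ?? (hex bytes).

  after D0: wrote 8B at 0x22 = d62f5edf8b94f21d
  after D1: wrote 5B at 0x13 = d62f5edf8b
  after D2: wrote 4B at 0x06 = 5edf8b94
  after D3: wrote 5B at 0x28 = 27d62f5edf
query mem[0x23]=0x2f, mem[0x29]=0xd6, mem[0x01]=0x2f

MEM[0x23,0x29,0x01] = 2f d6 2f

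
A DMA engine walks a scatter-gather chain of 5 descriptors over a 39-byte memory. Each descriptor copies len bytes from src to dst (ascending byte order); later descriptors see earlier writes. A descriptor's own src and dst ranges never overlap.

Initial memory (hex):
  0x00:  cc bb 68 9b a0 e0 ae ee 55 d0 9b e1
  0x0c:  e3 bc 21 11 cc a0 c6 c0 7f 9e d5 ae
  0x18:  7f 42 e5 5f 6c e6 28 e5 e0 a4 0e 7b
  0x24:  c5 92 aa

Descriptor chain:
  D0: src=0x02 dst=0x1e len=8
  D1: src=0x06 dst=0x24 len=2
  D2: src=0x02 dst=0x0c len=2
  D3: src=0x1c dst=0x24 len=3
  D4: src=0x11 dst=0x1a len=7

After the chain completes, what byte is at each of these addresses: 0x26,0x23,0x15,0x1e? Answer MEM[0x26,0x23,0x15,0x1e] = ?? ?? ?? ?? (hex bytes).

MEM[0x26,0x23,0x15,0x1e] = 68 ee 9e 9e

D0: mem[0x1e..0x25] <- [68 9b a0 e0 ae ee 55 d0]
D1: mem[0x24..0x25] <- [ae ee]
D2: mem[0x0c..0x0d] <- [68 9b]
D3: mem[0x24..0x26] <- [6c e6 68]
D4: mem[0x1a..0x20] <- [a0 c6 c0 7f 9e d5 ae]
query mem[0x26]=0x68, mem[0x23]=0xee, mem[0x15]=0x9e, mem[0x1e]=0x9e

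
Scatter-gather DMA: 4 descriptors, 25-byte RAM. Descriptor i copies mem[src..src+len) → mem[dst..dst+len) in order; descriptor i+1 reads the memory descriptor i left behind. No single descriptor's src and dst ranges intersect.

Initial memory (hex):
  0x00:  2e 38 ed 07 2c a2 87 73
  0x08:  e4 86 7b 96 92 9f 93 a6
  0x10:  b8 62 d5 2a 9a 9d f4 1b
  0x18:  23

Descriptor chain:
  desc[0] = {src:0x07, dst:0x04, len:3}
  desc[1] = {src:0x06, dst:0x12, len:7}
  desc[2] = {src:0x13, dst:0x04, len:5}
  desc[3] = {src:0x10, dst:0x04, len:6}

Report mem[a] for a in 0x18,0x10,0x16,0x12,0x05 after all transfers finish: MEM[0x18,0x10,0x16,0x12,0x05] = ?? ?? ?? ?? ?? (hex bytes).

#0 dst[0x04+3] := {0x73,0xe4,0x86}
#1 dst[0x12+7] := {0x86,0x73,0xe4,0x86,0x7b,0x96,0x92}
#2 dst[0x04+5] := {0x73,0xe4,0x86,0x7b,0x96}
#3 dst[0x04+6] := {0xb8,0x62,0x86,0x73,0xe4,0x86}
query mem[0x18]=0x92, mem[0x10]=0xb8, mem[0x16]=0x7b, mem[0x12]=0x86, mem[0x05]=0x62

MEM[0x18,0x10,0x16,0x12,0x05] = 92 b8 7b 86 62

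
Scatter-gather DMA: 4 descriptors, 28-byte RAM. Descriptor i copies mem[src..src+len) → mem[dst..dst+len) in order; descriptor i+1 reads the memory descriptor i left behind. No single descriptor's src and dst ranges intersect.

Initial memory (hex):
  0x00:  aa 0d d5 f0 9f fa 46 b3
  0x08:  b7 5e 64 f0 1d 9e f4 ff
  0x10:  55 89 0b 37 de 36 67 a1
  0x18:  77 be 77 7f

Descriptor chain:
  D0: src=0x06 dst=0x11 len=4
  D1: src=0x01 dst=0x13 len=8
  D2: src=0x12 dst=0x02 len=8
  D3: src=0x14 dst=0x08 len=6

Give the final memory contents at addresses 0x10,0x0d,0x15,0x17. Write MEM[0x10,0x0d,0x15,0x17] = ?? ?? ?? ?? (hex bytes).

  after D0: wrote 4B at 0x11 = 46b3b75e
  after D1: wrote 8B at 0x13 = 0dd5f09ffa46b3b7
  after D2: wrote 8B at 0x02 = b30dd5f09ffa46b3
  after D3: wrote 6B at 0x08 = d5f09ffa46b3
query mem[0x10]=0x55, mem[0x0d]=0xb3, mem[0x15]=0xf0, mem[0x17]=0xfa

MEM[0x10,0x0d,0x15,0x17] = 55 b3 f0 fa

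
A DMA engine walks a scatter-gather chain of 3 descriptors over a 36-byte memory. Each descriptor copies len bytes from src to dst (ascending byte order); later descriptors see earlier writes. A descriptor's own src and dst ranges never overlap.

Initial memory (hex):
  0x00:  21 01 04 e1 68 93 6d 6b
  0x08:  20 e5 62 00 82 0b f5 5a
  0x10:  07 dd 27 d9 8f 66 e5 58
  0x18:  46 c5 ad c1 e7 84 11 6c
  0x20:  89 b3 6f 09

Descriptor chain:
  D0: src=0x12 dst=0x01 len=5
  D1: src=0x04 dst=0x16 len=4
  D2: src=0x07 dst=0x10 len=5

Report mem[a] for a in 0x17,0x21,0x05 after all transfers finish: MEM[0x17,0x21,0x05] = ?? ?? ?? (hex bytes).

MEM[0x17,0x21,0x05] = e5 b3 e5

#0 dst[0x01+5] := {0x27,0xd9,0x8f,0x66,0xe5}
#1 dst[0x16+4] := {0x66,0xe5,0x6d,0x6b}
#2 dst[0x10+5] := {0x6b,0x20,0xe5,0x62,0x00}
query mem[0x17]=0xe5, mem[0x21]=0xb3, mem[0x05]=0xe5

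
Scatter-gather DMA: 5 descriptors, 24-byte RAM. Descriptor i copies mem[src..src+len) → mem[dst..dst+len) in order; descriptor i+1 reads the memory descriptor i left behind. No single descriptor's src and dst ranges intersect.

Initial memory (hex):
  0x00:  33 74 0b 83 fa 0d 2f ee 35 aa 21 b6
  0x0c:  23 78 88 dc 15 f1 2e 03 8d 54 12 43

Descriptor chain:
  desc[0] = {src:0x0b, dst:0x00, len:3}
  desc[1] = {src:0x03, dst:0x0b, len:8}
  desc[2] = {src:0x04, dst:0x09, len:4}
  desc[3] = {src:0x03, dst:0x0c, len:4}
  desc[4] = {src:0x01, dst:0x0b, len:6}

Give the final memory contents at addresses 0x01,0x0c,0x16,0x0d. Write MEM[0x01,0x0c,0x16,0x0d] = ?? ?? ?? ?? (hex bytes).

#0 dst[0x00+3] := {0xb6,0x23,0x78}
#1 dst[0x0b+8] := {0x83,0xfa,0x0d,0x2f,0xee,0x35,0xaa,0x21}
#2 dst[0x09+4] := {0xfa,0x0d,0x2f,0xee}
#3 dst[0x0c+4] := {0x83,0xfa,0x0d,0x2f}
#4 dst[0x0b+6] := {0x23,0x78,0x83,0xfa,0x0d,0x2f}
query mem[0x01]=0x23, mem[0x0c]=0x78, mem[0x16]=0x12, mem[0x0d]=0x83

MEM[0x01,0x0c,0x16,0x0d] = 23 78 12 83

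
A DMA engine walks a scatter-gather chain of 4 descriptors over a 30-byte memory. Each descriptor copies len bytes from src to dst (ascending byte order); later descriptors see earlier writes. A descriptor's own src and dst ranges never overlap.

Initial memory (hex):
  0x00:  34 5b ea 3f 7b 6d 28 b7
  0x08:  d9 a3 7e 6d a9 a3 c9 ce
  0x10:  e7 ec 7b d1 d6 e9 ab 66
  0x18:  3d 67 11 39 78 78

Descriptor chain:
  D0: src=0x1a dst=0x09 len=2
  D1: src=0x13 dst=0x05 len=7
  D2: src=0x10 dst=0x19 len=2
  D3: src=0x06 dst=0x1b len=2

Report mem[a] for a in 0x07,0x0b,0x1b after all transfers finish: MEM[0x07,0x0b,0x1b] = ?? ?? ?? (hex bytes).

MEM[0x07,0x0b,0x1b] = e9 67 d6

#0 dst[0x09+2] := {0x11,0x39}
#1 dst[0x05+7] := {0xd1,0xd6,0xe9,0xab,0x66,0x3d,0x67}
#2 dst[0x19+2] := {0xe7,0xec}
#3 dst[0x1b+2] := {0xd6,0xe9}
query mem[0x07]=0xe9, mem[0x0b]=0x67, mem[0x1b]=0xd6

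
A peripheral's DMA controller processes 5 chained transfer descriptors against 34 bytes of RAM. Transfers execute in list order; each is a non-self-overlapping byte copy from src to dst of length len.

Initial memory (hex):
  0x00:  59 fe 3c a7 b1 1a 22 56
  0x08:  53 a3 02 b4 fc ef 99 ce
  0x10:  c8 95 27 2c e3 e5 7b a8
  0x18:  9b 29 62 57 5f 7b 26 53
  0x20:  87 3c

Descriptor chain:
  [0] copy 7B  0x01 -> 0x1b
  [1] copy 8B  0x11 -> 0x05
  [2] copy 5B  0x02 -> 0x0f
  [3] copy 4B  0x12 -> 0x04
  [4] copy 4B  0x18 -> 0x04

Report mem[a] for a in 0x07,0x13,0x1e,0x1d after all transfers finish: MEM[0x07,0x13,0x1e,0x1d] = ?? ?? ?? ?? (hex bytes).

MEM[0x07,0x13,0x1e,0x1d] = fe 27 b1 a7

[0] 0x01->0x1b len=7 : fe 3c a7 b1 1a 22 56
[1] 0x11->0x05 len=8 : 95 27 2c e3 e5 7b a8 9b
[2] 0x02->0x0f len=5 : 3c a7 b1 95 27
[3] 0x12->0x04 len=4 : 95 27 e3 e5
[4] 0x18->0x04 len=4 : 9b 29 62 fe
query mem[0x07]=0xfe, mem[0x13]=0x27, mem[0x1e]=0xb1, mem[0x1d]=0xa7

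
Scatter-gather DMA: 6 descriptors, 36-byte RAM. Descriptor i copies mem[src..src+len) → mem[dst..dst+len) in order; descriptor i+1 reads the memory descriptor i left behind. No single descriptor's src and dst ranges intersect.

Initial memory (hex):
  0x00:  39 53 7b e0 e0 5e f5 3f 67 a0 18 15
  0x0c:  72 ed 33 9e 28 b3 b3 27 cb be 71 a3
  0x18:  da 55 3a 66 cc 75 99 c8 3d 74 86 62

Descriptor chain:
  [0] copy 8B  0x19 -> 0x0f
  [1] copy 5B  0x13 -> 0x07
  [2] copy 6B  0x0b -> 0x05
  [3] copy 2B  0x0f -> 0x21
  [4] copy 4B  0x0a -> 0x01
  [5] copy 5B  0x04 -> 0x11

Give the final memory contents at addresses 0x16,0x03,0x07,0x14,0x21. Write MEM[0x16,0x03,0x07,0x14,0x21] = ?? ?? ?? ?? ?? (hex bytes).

[0] 0x19->0x0f len=8 : 55 3a 66 cc 75 99 c8 3d
[1] 0x13->0x07 len=5 : 75 99 c8 3d a3
[2] 0x0b->0x05 len=6 : a3 72 ed 33 55 3a
[3] 0x0f->0x21 len=2 : 55 3a
[4] 0x0a->0x01 len=4 : 3a a3 72 ed
[5] 0x04->0x11 len=5 : ed a3 72 ed 33
query mem[0x16]=0x3d, mem[0x03]=0x72, mem[0x07]=0xed, mem[0x14]=0xed, mem[0x21]=0x55

MEM[0x16,0x03,0x07,0x14,0x21] = 3d 72 ed ed 55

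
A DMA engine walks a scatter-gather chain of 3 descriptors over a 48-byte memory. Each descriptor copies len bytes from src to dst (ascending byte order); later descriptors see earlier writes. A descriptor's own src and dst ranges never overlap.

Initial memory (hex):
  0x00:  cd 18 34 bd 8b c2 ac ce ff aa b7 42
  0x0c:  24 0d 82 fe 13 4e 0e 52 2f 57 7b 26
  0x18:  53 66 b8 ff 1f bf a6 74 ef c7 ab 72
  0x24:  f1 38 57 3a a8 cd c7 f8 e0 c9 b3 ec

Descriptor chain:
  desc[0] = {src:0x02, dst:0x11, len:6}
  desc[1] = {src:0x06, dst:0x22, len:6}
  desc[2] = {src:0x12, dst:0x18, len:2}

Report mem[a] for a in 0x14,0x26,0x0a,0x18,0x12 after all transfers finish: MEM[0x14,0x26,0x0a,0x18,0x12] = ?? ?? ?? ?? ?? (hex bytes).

  after D0: wrote 6B at 0x11 = 34bd8bc2acce
  after D1: wrote 6B at 0x22 = acceffaab742
  after D2: wrote 2B at 0x18 = bd8b
query mem[0x14]=0xc2, mem[0x26]=0xb7, mem[0x0a]=0xb7, mem[0x18]=0xbd, mem[0x12]=0xbd

MEM[0x14,0x26,0x0a,0x18,0x12] = c2 b7 b7 bd bd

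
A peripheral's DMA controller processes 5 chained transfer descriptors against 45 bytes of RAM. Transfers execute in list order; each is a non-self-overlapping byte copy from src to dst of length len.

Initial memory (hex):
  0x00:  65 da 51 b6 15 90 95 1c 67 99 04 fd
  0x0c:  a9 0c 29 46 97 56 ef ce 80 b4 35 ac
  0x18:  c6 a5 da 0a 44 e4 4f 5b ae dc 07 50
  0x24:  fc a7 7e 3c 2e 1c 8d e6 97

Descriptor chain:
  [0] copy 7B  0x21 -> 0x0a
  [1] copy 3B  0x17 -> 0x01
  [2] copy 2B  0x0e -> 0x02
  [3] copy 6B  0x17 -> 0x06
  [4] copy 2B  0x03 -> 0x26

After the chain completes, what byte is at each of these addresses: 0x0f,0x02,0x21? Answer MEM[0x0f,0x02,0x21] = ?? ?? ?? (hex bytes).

MEM[0x0f,0x02,0x21] = 7e a7 dc

D0: mem[0x0a..0x10] <- [dc 07 50 fc a7 7e 3c]
D1: mem[0x01..0x03] <- [ac c6 a5]
D2: mem[0x02..0x03] <- [a7 7e]
D3: mem[0x06..0x0b] <- [ac c6 a5 da 0a 44]
D4: mem[0x26..0x27] <- [7e 15]
query mem[0x0f]=0x7e, mem[0x02]=0xa7, mem[0x21]=0xdc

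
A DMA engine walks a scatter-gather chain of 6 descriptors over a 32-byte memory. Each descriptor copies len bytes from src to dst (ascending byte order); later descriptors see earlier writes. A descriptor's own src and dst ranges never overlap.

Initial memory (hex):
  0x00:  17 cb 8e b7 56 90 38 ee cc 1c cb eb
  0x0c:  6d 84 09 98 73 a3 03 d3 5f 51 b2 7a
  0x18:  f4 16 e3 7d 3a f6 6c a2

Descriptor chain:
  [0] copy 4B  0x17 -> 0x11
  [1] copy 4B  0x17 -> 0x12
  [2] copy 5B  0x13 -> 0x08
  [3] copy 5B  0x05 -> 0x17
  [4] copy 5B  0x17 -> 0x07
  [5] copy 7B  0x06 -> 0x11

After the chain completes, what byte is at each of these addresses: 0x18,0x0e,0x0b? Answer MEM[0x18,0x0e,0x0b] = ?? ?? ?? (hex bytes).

MEM[0x18,0x0e,0x0b] = 38 09 16

  after D0: wrote 4B at 0x11 = 7af416e3
  after D1: wrote 4B at 0x12 = 7af416e3
  after D2: wrote 5B at 0x08 = f416e3b27a
  after D3: wrote 5B at 0x17 = 9038eef416
  after D4: wrote 5B at 0x07 = 9038eef416
  after D5: wrote 7B at 0x11 = 389038eef4167a
query mem[0x18]=0x38, mem[0x0e]=0x09, mem[0x0b]=0x16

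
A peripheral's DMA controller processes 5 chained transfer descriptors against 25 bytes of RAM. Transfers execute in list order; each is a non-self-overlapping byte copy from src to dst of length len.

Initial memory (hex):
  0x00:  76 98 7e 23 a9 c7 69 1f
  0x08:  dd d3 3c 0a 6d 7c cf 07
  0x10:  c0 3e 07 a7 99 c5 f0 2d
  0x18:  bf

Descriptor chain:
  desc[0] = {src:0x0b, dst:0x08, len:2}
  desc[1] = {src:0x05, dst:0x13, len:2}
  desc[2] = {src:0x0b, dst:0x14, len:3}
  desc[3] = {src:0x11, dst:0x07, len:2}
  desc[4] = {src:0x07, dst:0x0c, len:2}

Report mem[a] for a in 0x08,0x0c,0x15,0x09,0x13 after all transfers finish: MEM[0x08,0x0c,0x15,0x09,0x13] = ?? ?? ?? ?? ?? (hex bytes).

[0] 0x0b->0x08 len=2 : 0a 6d
[1] 0x05->0x13 len=2 : c7 69
[2] 0x0b->0x14 len=3 : 0a 6d 7c
[3] 0x11->0x07 len=2 : 3e 07
[4] 0x07->0x0c len=2 : 3e 07
query mem[0x08]=0x07, mem[0x0c]=0x3e, mem[0x15]=0x6d, mem[0x09]=0x6d, mem[0x13]=0xc7

MEM[0x08,0x0c,0x15,0x09,0x13] = 07 3e 6d 6d c7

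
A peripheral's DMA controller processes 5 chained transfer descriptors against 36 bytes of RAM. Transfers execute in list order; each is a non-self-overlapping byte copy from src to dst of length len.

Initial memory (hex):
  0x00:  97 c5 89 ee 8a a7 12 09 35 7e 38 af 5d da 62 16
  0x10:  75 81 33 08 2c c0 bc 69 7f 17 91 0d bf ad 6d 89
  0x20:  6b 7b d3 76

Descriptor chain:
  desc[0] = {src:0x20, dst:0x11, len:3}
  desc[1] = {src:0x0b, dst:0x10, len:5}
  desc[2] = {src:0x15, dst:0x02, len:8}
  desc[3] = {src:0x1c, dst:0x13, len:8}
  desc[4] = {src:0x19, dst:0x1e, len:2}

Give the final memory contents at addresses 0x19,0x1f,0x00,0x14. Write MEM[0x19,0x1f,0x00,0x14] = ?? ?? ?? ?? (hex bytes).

#0 dst[0x11+3] := {0x6b,0x7b,0xd3}
#1 dst[0x10+5] := {0xaf,0x5d,0xda,0x62,0x16}
#2 dst[0x02+8] := {0xc0,0xbc,0x69,0x7f,0x17,0x91,0x0d,0xbf}
#3 dst[0x13+8] := {0xbf,0xad,0x6d,0x89,0x6b,0x7b,0xd3,0x76}
#4 dst[0x1e+2] := {0xd3,0x76}
query mem[0x19]=0xd3, mem[0x1f]=0x76, mem[0x00]=0x97, mem[0x14]=0xad

MEM[0x19,0x1f,0x00,0x14] = d3 76 97 ad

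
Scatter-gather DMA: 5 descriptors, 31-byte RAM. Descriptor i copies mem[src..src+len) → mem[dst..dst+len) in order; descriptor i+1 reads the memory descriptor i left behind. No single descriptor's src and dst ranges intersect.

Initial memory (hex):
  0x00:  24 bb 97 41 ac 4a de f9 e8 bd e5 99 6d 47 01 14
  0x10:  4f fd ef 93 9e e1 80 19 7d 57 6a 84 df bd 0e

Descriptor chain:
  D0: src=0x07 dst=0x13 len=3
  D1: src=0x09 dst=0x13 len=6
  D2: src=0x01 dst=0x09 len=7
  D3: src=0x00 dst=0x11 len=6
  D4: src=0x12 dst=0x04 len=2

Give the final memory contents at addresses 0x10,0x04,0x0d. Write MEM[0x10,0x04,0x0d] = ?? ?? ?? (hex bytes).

#0 dst[0x13+3] := {0xf9,0xe8,0xbd}
#1 dst[0x13+6] := {0xbd,0xe5,0x99,0x6d,0x47,0x01}
#2 dst[0x09+7] := {0xbb,0x97,0x41,0xac,0x4a,0xde,0xf9}
#3 dst[0x11+6] := {0x24,0xbb,0x97,0x41,0xac,0x4a}
#4 dst[0x04+2] := {0xbb,0x97}
query mem[0x10]=0x4f, mem[0x04]=0xbb, mem[0x0d]=0x4a

MEM[0x10,0x04,0x0d] = 4f bb 4a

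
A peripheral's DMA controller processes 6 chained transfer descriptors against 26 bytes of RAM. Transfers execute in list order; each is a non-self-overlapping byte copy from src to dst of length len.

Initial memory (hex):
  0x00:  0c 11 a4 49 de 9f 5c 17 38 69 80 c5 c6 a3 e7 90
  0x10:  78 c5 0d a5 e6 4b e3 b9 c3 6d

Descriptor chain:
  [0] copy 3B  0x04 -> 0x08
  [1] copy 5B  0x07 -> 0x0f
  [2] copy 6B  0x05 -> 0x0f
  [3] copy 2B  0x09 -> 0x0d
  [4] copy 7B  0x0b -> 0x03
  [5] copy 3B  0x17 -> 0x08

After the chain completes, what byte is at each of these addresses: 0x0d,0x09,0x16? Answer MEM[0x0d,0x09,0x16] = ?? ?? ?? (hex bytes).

#0 dst[0x08+3] := {0xde,0x9f,0x5c}
#1 dst[0x0f+5] := {0x17,0xde,0x9f,0x5c,0xc5}
#2 dst[0x0f+6] := {0x9f,0x5c,0x17,0xde,0x9f,0x5c}
#3 dst[0x0d+2] := {0x9f,0x5c}
#4 dst[0x03+7] := {0xc5,0xc6,0x9f,0x5c,0x9f,0x5c,0x17}
#5 dst[0x08+3] := {0xb9,0xc3,0x6d}
query mem[0x0d]=0x9f, mem[0x09]=0xc3, mem[0x16]=0xe3

MEM[0x0d,0x09,0x16] = 9f c3 e3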